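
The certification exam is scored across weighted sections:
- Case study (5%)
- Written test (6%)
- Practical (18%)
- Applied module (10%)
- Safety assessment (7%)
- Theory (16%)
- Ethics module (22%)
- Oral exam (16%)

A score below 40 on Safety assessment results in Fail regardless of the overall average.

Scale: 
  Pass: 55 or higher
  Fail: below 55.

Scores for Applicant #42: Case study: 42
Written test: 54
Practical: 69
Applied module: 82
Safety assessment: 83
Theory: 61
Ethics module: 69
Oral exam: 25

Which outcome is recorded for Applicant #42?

Safety assessment score 83 ≥ 40: minimum met.
Weighted total:
  Case study 42 × 0.05 = 2.1
  Written test 54 × 0.06 = 3.24
  Practical 69 × 0.18 = 12.42
  Applied module 82 × 0.1 = 8.2
  Safety assessment 83 × 0.07 = 5.81
  Theory 61 × 0.16 = 9.76
  Ethics module 69 × 0.22 = 15.18
  Oral exam 25 × 0.16 = 4
Sum = 60.71
60.71 ≥ 55 → Pass

Pass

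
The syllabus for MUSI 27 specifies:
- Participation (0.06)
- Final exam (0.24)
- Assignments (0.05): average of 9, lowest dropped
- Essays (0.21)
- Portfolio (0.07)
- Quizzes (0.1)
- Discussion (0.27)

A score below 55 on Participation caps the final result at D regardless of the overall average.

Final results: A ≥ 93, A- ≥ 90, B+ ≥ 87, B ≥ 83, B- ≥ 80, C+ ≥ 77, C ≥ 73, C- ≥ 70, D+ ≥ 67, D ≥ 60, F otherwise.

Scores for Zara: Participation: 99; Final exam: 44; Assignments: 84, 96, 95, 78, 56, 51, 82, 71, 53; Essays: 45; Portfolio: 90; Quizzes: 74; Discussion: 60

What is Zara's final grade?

Assignments: drop 51 → average of remaining 8 = 615/8 = 76.875
Participation score 99 ≥ 55: minimum met.
Weighted total:
  Participation 99 × 0.06 = 5.94
  Final exam 44 × 0.24 = 10.56
  Assignments 76.875 × 0.05 = 3.84375
  Essays 45 × 0.21 = 9.45
  Portfolio 90 × 0.07 = 6.3
  Quizzes 74 × 0.1 = 7.4
  Discussion 60 × 0.27 = 16.2
Sum = 59.69375
59.69375 < 60 → F

F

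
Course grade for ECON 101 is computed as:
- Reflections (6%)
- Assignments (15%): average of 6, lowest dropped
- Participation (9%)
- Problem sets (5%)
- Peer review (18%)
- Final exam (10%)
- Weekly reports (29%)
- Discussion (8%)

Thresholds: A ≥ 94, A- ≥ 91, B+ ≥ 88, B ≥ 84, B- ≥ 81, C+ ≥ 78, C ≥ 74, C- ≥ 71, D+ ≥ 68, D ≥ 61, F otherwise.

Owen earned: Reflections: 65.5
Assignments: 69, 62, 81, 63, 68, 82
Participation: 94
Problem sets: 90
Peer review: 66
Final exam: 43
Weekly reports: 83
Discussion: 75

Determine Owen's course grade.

C

Assignments: drop 62 → average of remaining 5 = 363/5 = 72.6
Weighted total:
  Reflections 65.5 × 0.06 = 3.93
  Assignments 72.6 × 0.15 = 10.89
  Participation 94 × 0.09 = 8.46
  Problem sets 90 × 0.05 = 4.5
  Peer review 66 × 0.18 = 11.88
  Final exam 43 × 0.1 = 4.3
  Weekly reports 83 × 0.29 = 24.07
  Discussion 75 × 0.08 = 6
Sum = 74.03
74.03 is ≥ 74 and < 78 → C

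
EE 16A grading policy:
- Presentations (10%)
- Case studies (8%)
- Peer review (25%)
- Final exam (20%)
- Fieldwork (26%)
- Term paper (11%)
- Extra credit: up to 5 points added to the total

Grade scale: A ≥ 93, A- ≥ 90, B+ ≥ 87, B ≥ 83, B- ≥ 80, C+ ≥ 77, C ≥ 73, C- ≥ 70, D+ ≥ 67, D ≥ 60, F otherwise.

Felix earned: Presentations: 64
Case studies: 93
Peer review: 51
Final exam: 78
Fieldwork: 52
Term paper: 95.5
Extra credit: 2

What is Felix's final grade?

D+

Weighted total:
  Presentations 64 × 0.1 = 6.4
  Case studies 93 × 0.08 = 7.44
  Peer review 51 × 0.25 = 12.75
  Final exam 78 × 0.2 = 15.6
  Fieldwork 52 × 0.26 = 13.52
  Term paper 95.5 × 0.11 = 10.505
Sum = 66.215
Extra credit: 66.215 + 2 = 68.215
68.215 is ≥ 67 and < 70 → D+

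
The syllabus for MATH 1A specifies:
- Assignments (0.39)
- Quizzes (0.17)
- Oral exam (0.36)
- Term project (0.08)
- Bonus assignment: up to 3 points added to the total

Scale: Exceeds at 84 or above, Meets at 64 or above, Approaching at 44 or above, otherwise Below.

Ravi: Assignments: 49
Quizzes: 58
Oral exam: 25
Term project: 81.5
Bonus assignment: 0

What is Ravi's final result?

Weighted total:
  Assignments 49 × 0.39 = 19.11
  Quizzes 58 × 0.17 = 9.86
  Oral exam 25 × 0.36 = 9
  Term project 81.5 × 0.08 = 6.52
Sum = 44.49
Bonus assignment: 44.49 + 0 = 44.49
44.49 is ≥ 44 and < 64 → Approaching

Approaching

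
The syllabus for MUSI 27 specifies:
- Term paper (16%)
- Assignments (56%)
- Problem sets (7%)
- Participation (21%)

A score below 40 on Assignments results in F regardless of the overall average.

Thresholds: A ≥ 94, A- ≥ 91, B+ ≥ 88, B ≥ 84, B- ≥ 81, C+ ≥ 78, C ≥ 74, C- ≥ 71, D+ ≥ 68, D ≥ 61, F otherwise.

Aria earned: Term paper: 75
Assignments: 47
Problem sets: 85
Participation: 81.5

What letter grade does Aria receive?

Assignments score 47 ≥ 40: minimum met.
Weighted total:
  Term paper 75 × 0.16 = 12
  Assignments 47 × 0.56 = 26.32
  Problem sets 85 × 0.07 = 5.95
  Participation 81.5 × 0.21 = 17.115
Sum = 61.385
61.385 is ≥ 61 and < 68 → D

D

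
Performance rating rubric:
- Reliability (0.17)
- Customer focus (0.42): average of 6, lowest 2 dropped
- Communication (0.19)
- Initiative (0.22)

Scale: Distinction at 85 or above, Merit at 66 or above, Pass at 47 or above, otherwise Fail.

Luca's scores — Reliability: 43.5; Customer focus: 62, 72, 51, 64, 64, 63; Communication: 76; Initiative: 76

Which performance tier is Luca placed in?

Merit

Customer focus: drop 51, 62 → average of remaining 4 = 263/4 = 65.75
Weighted total:
  Reliability 43.5 × 0.17 = 7.395
  Customer focus 65.75 × 0.42 = 27.615
  Communication 76 × 0.19 = 14.44
  Initiative 76 × 0.22 = 16.72
Sum = 66.17
66.17 is ≥ 66 and < 85 → Merit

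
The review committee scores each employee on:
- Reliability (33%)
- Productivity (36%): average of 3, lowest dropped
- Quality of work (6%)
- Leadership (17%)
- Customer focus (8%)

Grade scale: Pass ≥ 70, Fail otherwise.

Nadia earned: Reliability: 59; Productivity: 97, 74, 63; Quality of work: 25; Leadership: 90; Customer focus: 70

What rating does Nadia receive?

Pass

Productivity: drop 63 → average of remaining 2 = 171/2 = 85.5
Weighted total:
  Reliability 59 × 0.33 = 19.47
  Productivity 85.5 × 0.36 = 30.78
  Quality of work 25 × 0.06 = 1.5
  Leadership 90 × 0.17 = 15.3
  Customer focus 70 × 0.08 = 5.6
Sum = 72.65
72.65 ≥ 70 → Pass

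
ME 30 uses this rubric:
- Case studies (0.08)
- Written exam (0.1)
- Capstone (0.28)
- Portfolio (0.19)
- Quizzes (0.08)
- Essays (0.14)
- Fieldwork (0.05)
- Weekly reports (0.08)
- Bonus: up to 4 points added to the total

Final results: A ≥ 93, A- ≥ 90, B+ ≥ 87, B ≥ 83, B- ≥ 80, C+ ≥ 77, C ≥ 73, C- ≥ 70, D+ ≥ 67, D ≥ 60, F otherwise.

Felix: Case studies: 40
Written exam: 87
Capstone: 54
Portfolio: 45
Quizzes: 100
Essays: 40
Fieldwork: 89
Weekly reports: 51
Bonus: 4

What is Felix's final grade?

Weighted total:
  Case studies 40 × 0.08 = 3.2
  Written exam 87 × 0.1 = 8.7
  Capstone 54 × 0.28 = 15.12
  Portfolio 45 × 0.19 = 8.55
  Quizzes 100 × 0.08 = 8
  Essays 40 × 0.14 = 5.6
  Fieldwork 89 × 0.05 = 4.45
  Weekly reports 51 × 0.08 = 4.08
Sum = 57.7
Bonus: 57.7 + 4 = 61.7
61.7 is ≥ 60 and < 67 → D

D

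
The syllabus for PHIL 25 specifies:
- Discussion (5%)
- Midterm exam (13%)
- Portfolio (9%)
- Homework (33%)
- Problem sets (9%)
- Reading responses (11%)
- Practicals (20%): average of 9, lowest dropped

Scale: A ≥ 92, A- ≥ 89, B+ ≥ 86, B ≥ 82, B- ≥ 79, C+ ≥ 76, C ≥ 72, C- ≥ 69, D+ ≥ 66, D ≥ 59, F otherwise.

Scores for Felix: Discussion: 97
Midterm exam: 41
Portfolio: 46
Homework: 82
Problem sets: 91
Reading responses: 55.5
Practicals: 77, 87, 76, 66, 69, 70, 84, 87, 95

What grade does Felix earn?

C-

Practicals: drop 66 → average of remaining 8 = 645/8 = 80.625
Weighted total:
  Discussion 97 × 0.05 = 4.85
  Midterm exam 41 × 0.13 = 5.33
  Portfolio 46 × 0.09 = 4.14
  Homework 82 × 0.33 = 27.06
  Problem sets 91 × 0.09 = 8.19
  Reading responses 55.5 × 0.11 = 6.105
  Practicals 80.625 × 0.2 = 16.125
Sum = 71.8
71.8 is ≥ 69 and < 72 → C-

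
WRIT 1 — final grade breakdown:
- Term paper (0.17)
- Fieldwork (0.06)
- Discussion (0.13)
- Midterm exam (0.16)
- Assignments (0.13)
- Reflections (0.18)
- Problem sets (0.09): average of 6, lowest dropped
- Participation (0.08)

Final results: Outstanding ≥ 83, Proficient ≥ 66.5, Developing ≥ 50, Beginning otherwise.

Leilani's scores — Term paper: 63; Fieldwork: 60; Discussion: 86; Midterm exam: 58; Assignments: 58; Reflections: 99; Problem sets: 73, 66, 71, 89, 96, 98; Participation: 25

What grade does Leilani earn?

Proficient

Problem sets: drop 66 → average of remaining 5 = 427/5 = 85.4
Weighted total:
  Term paper 63 × 0.17 = 10.71
  Fieldwork 60 × 0.06 = 3.6
  Discussion 86 × 0.13 = 11.18
  Midterm exam 58 × 0.16 = 9.28
  Assignments 58 × 0.13 = 7.54
  Reflections 99 × 0.18 = 17.82
  Problem sets 85.4 × 0.09 = 7.686
  Participation 25 × 0.08 = 2
Sum = 69.816
69.816 is ≥ 66.5 and < 83 → Proficient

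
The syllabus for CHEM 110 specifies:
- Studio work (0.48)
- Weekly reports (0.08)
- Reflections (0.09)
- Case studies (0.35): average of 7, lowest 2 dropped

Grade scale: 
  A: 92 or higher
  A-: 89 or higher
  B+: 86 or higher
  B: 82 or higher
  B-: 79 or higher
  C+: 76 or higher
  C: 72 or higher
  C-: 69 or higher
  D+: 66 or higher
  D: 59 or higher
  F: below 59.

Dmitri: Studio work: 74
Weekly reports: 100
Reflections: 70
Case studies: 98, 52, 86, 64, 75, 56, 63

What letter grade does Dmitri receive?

Case studies: drop 52, 56 → average of remaining 5 = 386/5 = 77.2
Weighted total:
  Studio work 74 × 0.48 = 35.52
  Weekly reports 100 × 0.08 = 8
  Reflections 70 × 0.09 = 6.3
  Case studies 77.2 × 0.35 = 27.02
Sum = 76.84
76.84 is ≥ 76 and < 79 → C+

C+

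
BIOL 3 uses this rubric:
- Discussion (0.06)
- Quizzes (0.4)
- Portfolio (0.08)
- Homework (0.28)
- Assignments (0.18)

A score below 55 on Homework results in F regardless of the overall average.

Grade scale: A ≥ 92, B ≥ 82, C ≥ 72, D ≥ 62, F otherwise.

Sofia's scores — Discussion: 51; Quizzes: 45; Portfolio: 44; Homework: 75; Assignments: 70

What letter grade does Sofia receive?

Homework score 75 ≥ 55: minimum met.
Weighted total:
  Discussion 51 × 0.06 = 3.06
  Quizzes 45 × 0.4 = 18
  Portfolio 44 × 0.08 = 3.52
  Homework 75 × 0.28 = 21
  Assignments 70 × 0.18 = 12.6
Sum = 58.18
58.18 < 62 → F

F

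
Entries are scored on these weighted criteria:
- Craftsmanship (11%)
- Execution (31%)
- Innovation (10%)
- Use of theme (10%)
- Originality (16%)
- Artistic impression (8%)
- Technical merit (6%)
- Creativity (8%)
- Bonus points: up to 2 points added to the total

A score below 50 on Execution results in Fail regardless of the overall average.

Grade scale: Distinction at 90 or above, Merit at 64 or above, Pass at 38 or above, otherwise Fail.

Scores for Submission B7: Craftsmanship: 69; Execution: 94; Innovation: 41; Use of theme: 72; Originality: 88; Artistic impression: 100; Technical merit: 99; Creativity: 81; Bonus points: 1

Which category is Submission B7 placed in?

Execution score 94 ≥ 50: minimum met.
Weighted total:
  Craftsmanship 69 × 0.11 = 7.59
  Execution 94 × 0.31 = 29.14
  Innovation 41 × 0.1 = 4.1
  Use of theme 72 × 0.1 = 7.2
  Originality 88 × 0.16 = 14.08
  Artistic impression 100 × 0.08 = 8
  Technical merit 99 × 0.06 = 5.94
  Creativity 81 × 0.08 = 6.48
Sum = 82.53
Bonus points: 82.53 + 1 = 83.53
83.53 is ≥ 64 and < 90 → Merit

Merit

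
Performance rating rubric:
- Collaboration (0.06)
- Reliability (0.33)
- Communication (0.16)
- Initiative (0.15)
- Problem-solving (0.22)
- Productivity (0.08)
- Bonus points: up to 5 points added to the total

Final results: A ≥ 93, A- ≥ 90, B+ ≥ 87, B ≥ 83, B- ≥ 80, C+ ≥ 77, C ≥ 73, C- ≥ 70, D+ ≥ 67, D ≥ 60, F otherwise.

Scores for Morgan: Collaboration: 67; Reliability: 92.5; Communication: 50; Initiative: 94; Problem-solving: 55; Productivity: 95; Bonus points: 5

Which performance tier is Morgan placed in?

B-

Weighted total:
  Collaboration 67 × 0.06 = 4.02
  Reliability 92.5 × 0.33 = 30.525
  Communication 50 × 0.16 = 8
  Initiative 94 × 0.15 = 14.1
  Problem-solving 55 × 0.22 = 12.1
  Productivity 95 × 0.08 = 7.6
Sum = 76.345
Bonus points: 76.345 + 5 = 81.345
81.345 is ≥ 80 and < 83 → B-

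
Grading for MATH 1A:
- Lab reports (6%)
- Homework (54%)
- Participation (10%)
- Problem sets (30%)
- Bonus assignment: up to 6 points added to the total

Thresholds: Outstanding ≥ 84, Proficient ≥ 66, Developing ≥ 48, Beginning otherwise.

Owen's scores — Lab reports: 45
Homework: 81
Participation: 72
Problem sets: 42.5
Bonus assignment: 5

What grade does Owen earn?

Proficient

Weighted total:
  Lab reports 45 × 0.06 = 2.7
  Homework 81 × 0.54 = 43.74
  Participation 72 × 0.1 = 7.2
  Problem sets 42.5 × 0.3 = 12.75
Sum = 66.39
Bonus assignment: 66.39 + 5 = 71.39
71.39 is ≥ 66 and < 84 → Proficient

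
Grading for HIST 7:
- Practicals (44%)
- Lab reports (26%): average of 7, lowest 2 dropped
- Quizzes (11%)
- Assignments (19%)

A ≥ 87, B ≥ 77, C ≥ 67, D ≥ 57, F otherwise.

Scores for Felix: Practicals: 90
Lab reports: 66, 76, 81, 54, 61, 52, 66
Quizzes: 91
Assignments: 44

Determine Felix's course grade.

C

Lab reports: drop 52, 54 → average of remaining 5 = 350/5 = 70
Weighted total:
  Practicals 90 × 0.44 = 39.6
  Lab reports 70 × 0.26 = 18.2
  Quizzes 91 × 0.11 = 10.01
  Assignments 44 × 0.19 = 8.36
Sum = 76.17
76.17 is ≥ 67 and < 77 → C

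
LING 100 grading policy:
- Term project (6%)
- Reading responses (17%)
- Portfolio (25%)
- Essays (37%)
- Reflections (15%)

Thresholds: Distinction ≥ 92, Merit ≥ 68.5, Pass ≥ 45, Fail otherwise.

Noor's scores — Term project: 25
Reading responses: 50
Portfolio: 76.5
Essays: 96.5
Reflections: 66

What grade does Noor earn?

Merit

Weighted total:
  Term project 25 × 0.06 = 1.5
  Reading responses 50 × 0.17 = 8.5
  Portfolio 76.5 × 0.25 = 19.125
  Essays 96.5 × 0.37 = 35.705
  Reflections 66 × 0.15 = 9.9
Sum = 74.73
74.73 is ≥ 68.5 and < 92 → Merit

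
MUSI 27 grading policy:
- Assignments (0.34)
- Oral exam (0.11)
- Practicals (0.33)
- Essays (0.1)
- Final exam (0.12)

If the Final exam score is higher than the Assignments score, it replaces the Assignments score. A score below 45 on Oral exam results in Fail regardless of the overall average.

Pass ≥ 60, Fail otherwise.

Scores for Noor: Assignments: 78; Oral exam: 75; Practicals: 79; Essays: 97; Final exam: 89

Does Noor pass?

Pass

Final exam (89) > Assignments (78), so Assignments counts as 89.
Oral exam score 75 ≥ 45: minimum met.
Weighted total:
  Assignments 89 × 0.34 = 30.26
  Oral exam 75 × 0.11 = 8.25
  Practicals 79 × 0.33 = 26.07
  Essays 97 × 0.1 = 9.7
  Final exam 89 × 0.12 = 10.68
Sum = 84.96
84.96 ≥ 60 → Pass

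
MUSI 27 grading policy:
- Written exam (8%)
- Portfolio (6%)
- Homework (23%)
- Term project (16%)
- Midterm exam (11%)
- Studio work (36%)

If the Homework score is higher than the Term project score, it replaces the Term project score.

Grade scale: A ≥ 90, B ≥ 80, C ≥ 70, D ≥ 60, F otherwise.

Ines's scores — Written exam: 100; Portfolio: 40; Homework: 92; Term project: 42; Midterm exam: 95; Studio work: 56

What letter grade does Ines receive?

C

Homework (92) > Term project (42), so Term project counts as 92.
Weighted total:
  Written exam 100 × 0.08 = 8
  Portfolio 40 × 0.06 = 2.4
  Homework 92 × 0.23 = 21.16
  Term project 92 × 0.16 = 14.72
  Midterm exam 95 × 0.11 = 10.45
  Studio work 56 × 0.36 = 20.16
Sum = 76.89
76.89 is ≥ 70 and < 80 → C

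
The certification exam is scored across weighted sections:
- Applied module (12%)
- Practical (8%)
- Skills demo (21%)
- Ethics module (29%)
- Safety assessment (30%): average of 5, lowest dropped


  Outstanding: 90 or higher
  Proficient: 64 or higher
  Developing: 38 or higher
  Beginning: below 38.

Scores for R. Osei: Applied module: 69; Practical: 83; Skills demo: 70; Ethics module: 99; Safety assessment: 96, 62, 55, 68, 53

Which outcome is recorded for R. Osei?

Safety assessment: drop 53 → average of remaining 4 = 281/4 = 70.25
Weighted total:
  Applied module 69 × 0.12 = 8.28
  Practical 83 × 0.08 = 6.64
  Skills demo 70 × 0.21 = 14.7
  Ethics module 99 × 0.29 = 28.71
  Safety assessment 70.25 × 0.3 = 21.075
Sum = 79.405
79.405 is ≥ 64 and < 90 → Proficient

Proficient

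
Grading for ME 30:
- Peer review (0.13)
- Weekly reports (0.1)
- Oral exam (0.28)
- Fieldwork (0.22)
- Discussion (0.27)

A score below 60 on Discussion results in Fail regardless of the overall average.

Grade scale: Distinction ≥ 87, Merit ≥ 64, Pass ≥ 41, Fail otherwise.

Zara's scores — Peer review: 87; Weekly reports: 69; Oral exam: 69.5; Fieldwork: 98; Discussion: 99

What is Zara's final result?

Discussion score 99 ≥ 60: minimum met.
Weighted total:
  Peer review 87 × 0.13 = 11.31
  Weekly reports 69 × 0.1 = 6.9
  Oral exam 69.5 × 0.28 = 19.46
  Fieldwork 98 × 0.22 = 21.56
  Discussion 99 × 0.27 = 26.73
Sum = 85.96
85.96 is ≥ 64 and < 87 → Merit

Merit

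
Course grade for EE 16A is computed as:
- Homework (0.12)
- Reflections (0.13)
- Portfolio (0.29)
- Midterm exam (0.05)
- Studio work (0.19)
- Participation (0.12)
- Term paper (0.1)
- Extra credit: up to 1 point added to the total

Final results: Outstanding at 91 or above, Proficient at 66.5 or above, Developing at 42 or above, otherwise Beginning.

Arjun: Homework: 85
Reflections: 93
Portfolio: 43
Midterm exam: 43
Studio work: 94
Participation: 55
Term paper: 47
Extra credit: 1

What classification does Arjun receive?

Weighted total:
  Homework 85 × 0.12 = 10.2
  Reflections 93 × 0.13 = 12.09
  Portfolio 43 × 0.29 = 12.47
  Midterm exam 43 × 0.05 = 2.15
  Studio work 94 × 0.19 = 17.86
  Participation 55 × 0.12 = 6.6
  Term paper 47 × 0.1 = 4.7
Sum = 66.07
Extra credit: 66.07 + 1 = 67.07
67.07 is ≥ 66.5 and < 91 → Proficient

Proficient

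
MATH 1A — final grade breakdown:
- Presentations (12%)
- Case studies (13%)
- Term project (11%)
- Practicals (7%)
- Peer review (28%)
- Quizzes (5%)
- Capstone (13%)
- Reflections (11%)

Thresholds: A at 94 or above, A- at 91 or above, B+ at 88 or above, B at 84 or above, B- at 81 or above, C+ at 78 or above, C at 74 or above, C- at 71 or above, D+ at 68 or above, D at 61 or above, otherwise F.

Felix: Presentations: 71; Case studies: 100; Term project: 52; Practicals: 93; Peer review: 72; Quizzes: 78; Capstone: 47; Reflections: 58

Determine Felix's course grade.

Weighted total:
  Presentations 71 × 0.12 = 8.52
  Case studies 100 × 0.13 = 13
  Term project 52 × 0.11 = 5.72
  Practicals 93 × 0.07 = 6.51
  Peer review 72 × 0.28 = 20.16
  Quizzes 78 × 0.05 = 3.9
  Capstone 47 × 0.13 = 6.11
  Reflections 58 × 0.11 = 6.38
Sum = 70.3
70.3 is ≥ 68 and < 71 → D+

D+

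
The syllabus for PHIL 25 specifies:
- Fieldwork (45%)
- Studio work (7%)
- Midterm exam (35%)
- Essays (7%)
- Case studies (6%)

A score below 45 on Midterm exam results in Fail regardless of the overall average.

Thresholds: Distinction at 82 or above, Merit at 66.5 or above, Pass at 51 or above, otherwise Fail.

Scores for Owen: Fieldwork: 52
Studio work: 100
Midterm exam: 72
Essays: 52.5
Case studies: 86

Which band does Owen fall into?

Midterm exam score 72 ≥ 45: minimum met.
Weighted total:
  Fieldwork 52 × 0.45 = 23.4
  Studio work 100 × 0.07 = 7
  Midterm exam 72 × 0.35 = 25.2
  Essays 52.5 × 0.07 = 3.675
  Case studies 86 × 0.06 = 5.16
Sum = 64.435
64.435 is ≥ 51 and < 66.5 → Pass

Pass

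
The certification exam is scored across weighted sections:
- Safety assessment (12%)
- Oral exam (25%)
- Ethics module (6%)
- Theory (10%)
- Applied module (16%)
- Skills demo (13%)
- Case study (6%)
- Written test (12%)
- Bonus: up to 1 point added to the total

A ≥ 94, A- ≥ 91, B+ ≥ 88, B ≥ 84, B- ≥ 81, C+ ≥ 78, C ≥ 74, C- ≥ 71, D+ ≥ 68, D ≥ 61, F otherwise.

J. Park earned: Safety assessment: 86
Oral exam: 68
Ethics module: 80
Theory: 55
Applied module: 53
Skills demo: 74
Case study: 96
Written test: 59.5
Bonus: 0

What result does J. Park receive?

D+

Weighted total:
  Safety assessment 86 × 0.12 = 10.32
  Oral exam 68 × 0.25 = 17
  Ethics module 80 × 0.06 = 4.8
  Theory 55 × 0.1 = 5.5
  Applied module 53 × 0.16 = 8.48
  Skills demo 74 × 0.13 = 9.62
  Case study 96 × 0.06 = 5.76
  Written test 59.5 × 0.12 = 7.14
Sum = 68.62
Bonus: 68.62 + 0 = 68.62
68.62 is ≥ 68 and < 71 → D+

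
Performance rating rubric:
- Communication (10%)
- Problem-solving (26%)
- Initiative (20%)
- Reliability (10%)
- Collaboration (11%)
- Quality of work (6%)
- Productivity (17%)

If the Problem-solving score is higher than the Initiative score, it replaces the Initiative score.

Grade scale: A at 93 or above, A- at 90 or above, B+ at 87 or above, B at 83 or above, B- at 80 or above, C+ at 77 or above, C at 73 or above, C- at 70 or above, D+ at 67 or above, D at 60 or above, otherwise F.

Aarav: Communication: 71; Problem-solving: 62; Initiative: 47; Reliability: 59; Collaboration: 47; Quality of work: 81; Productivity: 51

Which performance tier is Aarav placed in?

Problem-solving (62) > Initiative (47), so Initiative counts as 62.
Weighted total:
  Communication 71 × 0.1 = 7.1
  Problem-solving 62 × 0.26 = 16.12
  Initiative 62 × 0.2 = 12.4
  Reliability 59 × 0.1 = 5.9
  Collaboration 47 × 0.11 = 5.17
  Quality of work 81 × 0.06 = 4.86
  Productivity 51 × 0.17 = 8.67
Sum = 60.22
60.22 is ≥ 60 and < 67 → D

D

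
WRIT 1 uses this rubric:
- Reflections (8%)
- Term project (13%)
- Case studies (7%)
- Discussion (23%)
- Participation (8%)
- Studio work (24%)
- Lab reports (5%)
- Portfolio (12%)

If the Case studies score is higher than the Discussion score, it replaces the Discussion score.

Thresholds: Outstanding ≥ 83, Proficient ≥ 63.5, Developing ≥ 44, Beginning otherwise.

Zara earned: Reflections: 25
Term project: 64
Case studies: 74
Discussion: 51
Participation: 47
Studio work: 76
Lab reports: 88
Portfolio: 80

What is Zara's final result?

Proficient

Case studies (74) > Discussion (51), so Discussion counts as 74.
Weighted total:
  Reflections 25 × 0.08 = 2
  Term project 64 × 0.13 = 8.32
  Case studies 74 × 0.07 = 5.18
  Discussion 74 × 0.23 = 17.02
  Participation 47 × 0.08 = 3.76
  Studio work 76 × 0.24 = 18.24
  Lab reports 88 × 0.05 = 4.4
  Portfolio 80 × 0.12 = 9.6
Sum = 68.52
68.52 is ≥ 63.5 and < 83 → Proficient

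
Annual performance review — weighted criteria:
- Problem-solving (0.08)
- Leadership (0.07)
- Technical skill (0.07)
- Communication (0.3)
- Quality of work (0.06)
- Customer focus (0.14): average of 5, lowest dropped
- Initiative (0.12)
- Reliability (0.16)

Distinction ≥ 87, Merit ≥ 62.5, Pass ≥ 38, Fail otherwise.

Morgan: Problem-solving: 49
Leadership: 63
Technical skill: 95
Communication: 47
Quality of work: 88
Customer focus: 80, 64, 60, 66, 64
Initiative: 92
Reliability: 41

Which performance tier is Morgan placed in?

Customer focus: drop 60 → average of remaining 4 = 274/4 = 68.5
Weighted total:
  Problem-solving 49 × 0.08 = 3.92
  Leadership 63 × 0.07 = 4.41
  Technical skill 95 × 0.07 = 6.65
  Communication 47 × 0.3 = 14.1
  Quality of work 88 × 0.06 = 5.28
  Customer focus 68.5 × 0.14 = 9.59
  Initiative 92 × 0.12 = 11.04
  Reliability 41 × 0.16 = 6.56
Sum = 61.55
61.55 is ≥ 38 and < 62.5 → Pass

Pass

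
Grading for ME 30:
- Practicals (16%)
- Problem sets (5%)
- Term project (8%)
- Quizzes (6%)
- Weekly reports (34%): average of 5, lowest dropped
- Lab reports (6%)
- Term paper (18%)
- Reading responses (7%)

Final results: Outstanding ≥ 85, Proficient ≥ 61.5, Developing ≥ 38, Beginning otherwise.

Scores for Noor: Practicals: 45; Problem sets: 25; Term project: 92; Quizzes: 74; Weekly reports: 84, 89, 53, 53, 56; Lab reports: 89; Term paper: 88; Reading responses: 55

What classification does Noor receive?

Weekly reports: drop 53 → average of remaining 4 = 282/4 = 70.5
Weighted total:
  Practicals 45 × 0.16 = 7.2
  Problem sets 25 × 0.05 = 1.25
  Term project 92 × 0.08 = 7.36
  Quizzes 74 × 0.06 = 4.44
  Weekly reports 70.5 × 0.34 = 23.97
  Lab reports 89 × 0.06 = 5.34
  Term paper 88 × 0.18 = 15.84
  Reading responses 55 × 0.07 = 3.85
Sum = 69.25
69.25 is ≥ 61.5 and < 85 → Proficient

Proficient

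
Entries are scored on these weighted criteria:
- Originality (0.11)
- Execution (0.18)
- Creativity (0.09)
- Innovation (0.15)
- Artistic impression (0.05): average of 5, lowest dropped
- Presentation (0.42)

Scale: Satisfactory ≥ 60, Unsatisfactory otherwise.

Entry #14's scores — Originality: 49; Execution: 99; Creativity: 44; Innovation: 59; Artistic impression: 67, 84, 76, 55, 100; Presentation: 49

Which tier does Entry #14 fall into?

Satisfactory

Artistic impression: drop 55 → average of remaining 4 = 327/4 = 81.75
Weighted total:
  Originality 49 × 0.11 = 5.39
  Execution 99 × 0.18 = 17.82
  Creativity 44 × 0.09 = 3.96
  Innovation 59 × 0.15 = 8.85
  Artistic impression 81.75 × 0.05 = 4.0875
  Presentation 49 × 0.42 = 20.58
Sum = 60.6875
60.6875 ≥ 60 → Satisfactory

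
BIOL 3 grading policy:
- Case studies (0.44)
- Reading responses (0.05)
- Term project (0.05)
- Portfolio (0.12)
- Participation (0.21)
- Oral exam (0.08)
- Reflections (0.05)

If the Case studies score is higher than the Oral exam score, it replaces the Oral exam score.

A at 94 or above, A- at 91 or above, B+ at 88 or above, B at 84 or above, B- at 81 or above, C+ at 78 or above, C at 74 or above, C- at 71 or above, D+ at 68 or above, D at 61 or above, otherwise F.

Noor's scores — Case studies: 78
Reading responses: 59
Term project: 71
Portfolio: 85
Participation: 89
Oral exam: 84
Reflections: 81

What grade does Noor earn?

C+

Case studies (78) ≤ Oral exam (84), so Oral exam stays at 84.
Weighted total:
  Case studies 78 × 0.44 = 34.32
  Reading responses 59 × 0.05 = 2.95
  Term project 71 × 0.05 = 3.55
  Portfolio 85 × 0.12 = 10.2
  Participation 89 × 0.21 = 18.69
  Oral exam 84 × 0.08 = 6.72
  Reflections 81 × 0.05 = 4.05
Sum = 80.48
80.48 is ≥ 78 and < 81 → C+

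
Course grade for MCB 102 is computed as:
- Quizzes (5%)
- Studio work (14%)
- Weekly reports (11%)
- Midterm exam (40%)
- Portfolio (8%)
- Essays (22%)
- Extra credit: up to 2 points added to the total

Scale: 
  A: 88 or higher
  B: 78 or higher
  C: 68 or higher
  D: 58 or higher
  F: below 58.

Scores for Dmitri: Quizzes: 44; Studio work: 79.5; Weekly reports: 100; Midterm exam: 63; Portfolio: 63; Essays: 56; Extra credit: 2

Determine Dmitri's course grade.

C

Weighted total:
  Quizzes 44 × 0.05 = 2.2
  Studio work 79.5 × 0.14 = 11.13
  Weekly reports 100 × 0.11 = 11
  Midterm exam 63 × 0.4 = 25.2
  Portfolio 63 × 0.08 = 5.04
  Essays 56 × 0.22 = 12.32
Sum = 66.89
Extra credit: 66.89 + 2 = 68.89
68.89 is ≥ 68 and < 78 → C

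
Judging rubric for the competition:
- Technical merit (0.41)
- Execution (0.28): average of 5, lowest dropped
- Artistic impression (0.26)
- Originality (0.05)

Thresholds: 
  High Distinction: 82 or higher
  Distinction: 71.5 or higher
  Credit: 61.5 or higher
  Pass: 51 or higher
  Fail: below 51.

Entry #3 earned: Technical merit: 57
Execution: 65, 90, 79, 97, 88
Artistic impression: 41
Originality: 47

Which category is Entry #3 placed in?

Pass

Execution: drop 65 → average of remaining 4 = 354/4 = 88.5
Weighted total:
  Technical merit 57 × 0.41 = 23.37
  Execution 88.5 × 0.28 = 24.78
  Artistic impression 41 × 0.26 = 10.66
  Originality 47 × 0.05 = 2.35
Sum = 61.16
61.16 is ≥ 51 and < 61.5 → Pass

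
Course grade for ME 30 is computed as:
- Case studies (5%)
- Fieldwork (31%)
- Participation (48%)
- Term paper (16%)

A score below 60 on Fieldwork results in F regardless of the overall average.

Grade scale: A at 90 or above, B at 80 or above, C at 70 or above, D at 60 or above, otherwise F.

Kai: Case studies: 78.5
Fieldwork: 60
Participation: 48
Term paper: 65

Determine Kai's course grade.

F

Fieldwork score 60 ≥ 60: minimum met.
Weighted total:
  Case studies 78.5 × 0.05 = 3.925
  Fieldwork 60 × 0.31 = 18.6
  Participation 48 × 0.48 = 23.04
  Term paper 65 × 0.16 = 10.4
Sum = 55.965
55.965 < 60 → F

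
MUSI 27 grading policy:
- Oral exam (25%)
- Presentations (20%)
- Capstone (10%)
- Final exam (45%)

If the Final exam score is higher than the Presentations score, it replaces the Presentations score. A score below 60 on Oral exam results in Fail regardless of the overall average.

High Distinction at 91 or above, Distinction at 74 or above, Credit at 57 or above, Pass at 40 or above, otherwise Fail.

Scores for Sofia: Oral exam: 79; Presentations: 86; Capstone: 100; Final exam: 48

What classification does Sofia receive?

Credit

Final exam (48) ≤ Presentations (86), so Presentations stays at 86.
Oral exam score 79 ≥ 60: minimum met.
Weighted total:
  Oral exam 79 × 0.25 = 19.75
  Presentations 86 × 0.2 = 17.2
  Capstone 100 × 0.1 = 10
  Final exam 48 × 0.45 = 21.6
Sum = 68.55
68.55 is ≥ 57 and < 74 → Credit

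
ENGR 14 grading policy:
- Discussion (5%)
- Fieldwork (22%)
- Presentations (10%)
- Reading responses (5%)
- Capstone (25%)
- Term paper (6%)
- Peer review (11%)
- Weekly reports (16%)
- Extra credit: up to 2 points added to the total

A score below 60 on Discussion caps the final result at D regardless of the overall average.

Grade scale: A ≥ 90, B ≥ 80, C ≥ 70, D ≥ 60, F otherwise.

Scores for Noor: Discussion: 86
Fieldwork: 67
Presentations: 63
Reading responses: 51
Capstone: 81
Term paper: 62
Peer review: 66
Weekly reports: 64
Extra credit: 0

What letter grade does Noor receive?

D

Discussion score 86 ≥ 60: minimum met.
Weighted total:
  Discussion 86 × 0.05 = 4.3
  Fieldwork 67 × 0.22 = 14.74
  Presentations 63 × 0.1 = 6.3
  Reading responses 51 × 0.05 = 2.55
  Capstone 81 × 0.25 = 20.25
  Term paper 62 × 0.06 = 3.72
  Peer review 66 × 0.11 = 7.26
  Weekly reports 64 × 0.16 = 10.24
Sum = 69.36
Extra credit: 69.36 + 0 = 69.36
69.36 is ≥ 60 and < 70 → D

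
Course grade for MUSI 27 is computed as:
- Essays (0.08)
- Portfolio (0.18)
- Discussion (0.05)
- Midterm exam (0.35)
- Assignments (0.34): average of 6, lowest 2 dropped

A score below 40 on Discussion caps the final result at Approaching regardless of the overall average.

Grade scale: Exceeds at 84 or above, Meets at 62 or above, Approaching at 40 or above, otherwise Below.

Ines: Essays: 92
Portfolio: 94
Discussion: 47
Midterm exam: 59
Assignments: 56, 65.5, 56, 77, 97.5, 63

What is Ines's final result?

Assignments: drop 56, 56 → average of remaining 4 = 303/4 = 75.75
Discussion score 47 ≥ 40: minimum met.
Weighted total:
  Essays 92 × 0.08 = 7.36
  Portfolio 94 × 0.18 = 16.92
  Discussion 47 × 0.05 = 2.35
  Midterm exam 59 × 0.35 = 20.65
  Assignments 75.75 × 0.34 = 25.755
Sum = 73.035
73.035 is ≥ 62 and < 84 → Meets

Meets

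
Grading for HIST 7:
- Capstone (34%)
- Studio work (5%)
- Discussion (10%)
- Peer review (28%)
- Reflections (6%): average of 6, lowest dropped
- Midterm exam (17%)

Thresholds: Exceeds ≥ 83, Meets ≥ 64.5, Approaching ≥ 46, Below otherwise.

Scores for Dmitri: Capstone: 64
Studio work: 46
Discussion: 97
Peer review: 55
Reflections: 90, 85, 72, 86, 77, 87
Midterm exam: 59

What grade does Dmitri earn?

Reflections: drop 72 → average of remaining 5 = 425/5 = 85
Weighted total:
  Capstone 64 × 0.34 = 21.76
  Studio work 46 × 0.05 = 2.3
  Discussion 97 × 0.1 = 9.7
  Peer review 55 × 0.28 = 15.4
  Reflections 85 × 0.06 = 5.1
  Midterm exam 59 × 0.17 = 10.03
Sum = 64.29
64.29 is ≥ 46 and < 64.5 → Approaching

Approaching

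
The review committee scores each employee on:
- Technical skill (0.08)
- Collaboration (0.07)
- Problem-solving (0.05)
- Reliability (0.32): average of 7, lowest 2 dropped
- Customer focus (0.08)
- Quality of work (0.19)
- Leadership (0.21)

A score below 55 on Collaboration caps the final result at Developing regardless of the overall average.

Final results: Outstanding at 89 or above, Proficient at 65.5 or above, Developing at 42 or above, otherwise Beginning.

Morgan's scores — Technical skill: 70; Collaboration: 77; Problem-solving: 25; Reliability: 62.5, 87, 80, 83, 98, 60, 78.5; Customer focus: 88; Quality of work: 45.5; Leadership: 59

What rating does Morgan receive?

Reliability: drop 60, 62.5 → average of remaining 5 = 426.5/5 = 85.3
Collaboration score 77 ≥ 55: minimum met.
Weighted total:
  Technical skill 70 × 0.08 = 5.6
  Collaboration 77 × 0.07 = 5.39
  Problem-solving 25 × 0.05 = 1.25
  Reliability 85.3 × 0.32 = 27.296
  Customer focus 88 × 0.08 = 7.04
  Quality of work 45.5 × 0.19 = 8.645
  Leadership 59 × 0.21 = 12.39
Sum = 67.611
67.611 is ≥ 65.5 and < 89 → Proficient

Proficient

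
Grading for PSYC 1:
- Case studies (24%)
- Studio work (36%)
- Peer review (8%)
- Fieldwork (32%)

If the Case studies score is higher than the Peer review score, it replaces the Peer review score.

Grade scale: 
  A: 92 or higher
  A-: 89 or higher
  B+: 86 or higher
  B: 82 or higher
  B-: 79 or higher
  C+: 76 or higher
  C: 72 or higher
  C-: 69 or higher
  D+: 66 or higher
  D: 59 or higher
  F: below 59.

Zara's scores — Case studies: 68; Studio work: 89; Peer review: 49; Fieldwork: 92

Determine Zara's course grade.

Case studies (68) > Peer review (49), so Peer review counts as 68.
Weighted total:
  Case studies 68 × 0.24 = 16.32
  Studio work 89 × 0.36 = 32.04
  Peer review 68 × 0.08 = 5.44
  Fieldwork 92 × 0.32 = 29.44
Sum = 83.24
83.24 is ≥ 82 and < 86 → B

B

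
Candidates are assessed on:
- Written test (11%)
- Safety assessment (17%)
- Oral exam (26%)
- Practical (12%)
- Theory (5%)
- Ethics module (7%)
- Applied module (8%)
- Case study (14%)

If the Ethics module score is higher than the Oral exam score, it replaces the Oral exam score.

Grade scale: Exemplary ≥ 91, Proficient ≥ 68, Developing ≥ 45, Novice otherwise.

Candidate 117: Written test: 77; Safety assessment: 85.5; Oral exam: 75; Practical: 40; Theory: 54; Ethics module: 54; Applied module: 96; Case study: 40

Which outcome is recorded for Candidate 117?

Developing

Ethics module (54) ≤ Oral exam (75), so Oral exam stays at 75.
Weighted total:
  Written test 77 × 0.11 = 8.47
  Safety assessment 85.5 × 0.17 = 14.535
  Oral exam 75 × 0.26 = 19.5
  Practical 40 × 0.12 = 4.8
  Theory 54 × 0.05 = 2.7
  Ethics module 54 × 0.07 = 3.78
  Applied module 96 × 0.08 = 7.68
  Case study 40 × 0.14 = 5.6
Sum = 67.065
67.065 is ≥ 45 and < 68 → Developing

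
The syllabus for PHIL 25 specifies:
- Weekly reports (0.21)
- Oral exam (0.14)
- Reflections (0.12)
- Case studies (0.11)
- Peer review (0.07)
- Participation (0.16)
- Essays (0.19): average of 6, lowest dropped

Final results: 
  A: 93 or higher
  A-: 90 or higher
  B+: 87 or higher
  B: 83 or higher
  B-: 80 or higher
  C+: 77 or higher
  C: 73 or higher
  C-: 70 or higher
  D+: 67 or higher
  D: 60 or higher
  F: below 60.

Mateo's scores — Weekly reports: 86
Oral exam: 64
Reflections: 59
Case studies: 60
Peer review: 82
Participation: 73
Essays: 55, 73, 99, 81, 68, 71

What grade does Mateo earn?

Essays: drop 55 → average of remaining 5 = 392/5 = 78.4
Weighted total:
  Weekly reports 86 × 0.21 = 18.06
  Oral exam 64 × 0.14 = 8.96
  Reflections 59 × 0.12 = 7.08
  Case studies 60 × 0.11 = 6.6
  Peer review 82 × 0.07 = 5.74
  Participation 73 × 0.16 = 11.68
  Essays 78.4 × 0.19 = 14.896
Sum = 73.016
73.016 is ≥ 73 and < 77 → C

C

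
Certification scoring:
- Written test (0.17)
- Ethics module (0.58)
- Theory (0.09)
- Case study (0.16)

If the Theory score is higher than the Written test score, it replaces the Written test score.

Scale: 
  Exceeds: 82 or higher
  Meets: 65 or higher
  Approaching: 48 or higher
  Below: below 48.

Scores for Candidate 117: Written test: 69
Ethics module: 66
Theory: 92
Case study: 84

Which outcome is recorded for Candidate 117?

Meets

Theory (92) > Written test (69), so Written test counts as 92.
Weighted total:
  Written test 92 × 0.17 = 15.64
  Ethics module 66 × 0.58 = 38.28
  Theory 92 × 0.09 = 8.28
  Case study 84 × 0.16 = 13.44
Sum = 75.64
75.64 is ≥ 65 and < 82 → Meets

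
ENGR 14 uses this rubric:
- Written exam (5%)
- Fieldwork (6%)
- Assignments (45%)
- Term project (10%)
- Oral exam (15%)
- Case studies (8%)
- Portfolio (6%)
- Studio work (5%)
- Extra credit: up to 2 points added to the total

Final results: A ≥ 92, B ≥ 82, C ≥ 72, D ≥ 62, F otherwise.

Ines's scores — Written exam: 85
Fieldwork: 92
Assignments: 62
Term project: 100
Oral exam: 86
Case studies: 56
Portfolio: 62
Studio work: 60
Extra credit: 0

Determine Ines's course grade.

Weighted total:
  Written exam 85 × 0.05 = 4.25
  Fieldwork 92 × 0.06 = 5.52
  Assignments 62 × 0.45 = 27.9
  Term project 100 × 0.1 = 10
  Oral exam 86 × 0.15 = 12.9
  Case studies 56 × 0.08 = 4.48
  Portfolio 62 × 0.06 = 3.72
  Studio work 60 × 0.05 = 3
Sum = 71.77
Extra credit: 71.77 + 0 = 71.77
71.77 is ≥ 62 and < 72 → D

D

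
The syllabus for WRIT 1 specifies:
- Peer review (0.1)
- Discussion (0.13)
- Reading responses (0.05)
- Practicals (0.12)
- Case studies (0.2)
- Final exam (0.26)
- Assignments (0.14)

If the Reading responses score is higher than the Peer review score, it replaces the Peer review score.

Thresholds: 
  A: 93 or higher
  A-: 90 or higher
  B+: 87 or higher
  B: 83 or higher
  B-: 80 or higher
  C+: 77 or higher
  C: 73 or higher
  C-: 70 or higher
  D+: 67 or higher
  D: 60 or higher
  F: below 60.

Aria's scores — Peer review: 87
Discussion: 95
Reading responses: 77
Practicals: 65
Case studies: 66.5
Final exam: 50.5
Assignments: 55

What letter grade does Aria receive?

D

Reading responses (77) ≤ Peer review (87), so Peer review stays at 87.
Weighted total:
  Peer review 87 × 0.1 = 8.7
  Discussion 95 × 0.13 = 12.35
  Reading responses 77 × 0.05 = 3.85
  Practicals 65 × 0.12 = 7.8
  Case studies 66.5 × 0.2 = 13.3
  Final exam 50.5 × 0.26 = 13.13
  Assignments 55 × 0.14 = 7.7
Sum = 66.83
66.83 is ≥ 60 and < 67 → D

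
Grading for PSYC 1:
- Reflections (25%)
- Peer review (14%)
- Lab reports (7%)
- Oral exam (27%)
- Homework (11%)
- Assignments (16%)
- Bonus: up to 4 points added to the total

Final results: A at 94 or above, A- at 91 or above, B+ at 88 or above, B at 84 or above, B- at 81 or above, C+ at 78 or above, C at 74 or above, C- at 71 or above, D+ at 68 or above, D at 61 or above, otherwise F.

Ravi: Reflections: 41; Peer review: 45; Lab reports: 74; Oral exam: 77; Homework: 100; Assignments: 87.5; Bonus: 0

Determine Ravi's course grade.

Weighted total:
  Reflections 41 × 0.25 = 10.25
  Peer review 45 × 0.14 = 6.3
  Lab reports 74 × 0.07 = 5.18
  Oral exam 77 × 0.27 = 20.79
  Homework 100 × 0.11 = 11
  Assignments 87.5 × 0.16 = 14
Sum = 67.52
Bonus: 67.52 + 0 = 67.52
67.52 is ≥ 61 and < 68 → D

D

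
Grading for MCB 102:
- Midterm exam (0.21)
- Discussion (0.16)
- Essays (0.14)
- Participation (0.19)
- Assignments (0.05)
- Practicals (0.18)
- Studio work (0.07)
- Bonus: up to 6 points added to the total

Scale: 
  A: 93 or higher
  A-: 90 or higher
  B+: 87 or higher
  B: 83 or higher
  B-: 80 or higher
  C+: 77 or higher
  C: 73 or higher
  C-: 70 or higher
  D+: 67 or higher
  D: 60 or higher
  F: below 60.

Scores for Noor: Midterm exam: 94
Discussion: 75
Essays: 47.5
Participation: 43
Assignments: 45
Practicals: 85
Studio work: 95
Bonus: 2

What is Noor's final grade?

Weighted total:
  Midterm exam 94 × 0.21 = 19.74
  Discussion 75 × 0.16 = 12
  Essays 47.5 × 0.14 = 6.65
  Participation 43 × 0.19 = 8.17
  Assignments 45 × 0.05 = 2.25
  Practicals 85 × 0.18 = 15.3
  Studio work 95 × 0.07 = 6.65
Sum = 70.76
Bonus: 70.76 + 2 = 72.76
72.76 is ≥ 70 and < 73 → C-

C-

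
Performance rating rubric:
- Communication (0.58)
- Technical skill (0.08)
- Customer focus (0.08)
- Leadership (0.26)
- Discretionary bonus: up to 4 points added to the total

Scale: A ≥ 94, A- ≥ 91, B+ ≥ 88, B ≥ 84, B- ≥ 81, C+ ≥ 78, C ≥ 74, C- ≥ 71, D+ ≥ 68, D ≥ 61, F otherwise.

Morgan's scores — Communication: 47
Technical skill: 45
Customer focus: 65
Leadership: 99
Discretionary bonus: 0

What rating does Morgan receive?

D

Weighted total:
  Communication 47 × 0.58 = 27.26
  Technical skill 45 × 0.08 = 3.6
  Customer focus 65 × 0.08 = 5.2
  Leadership 99 × 0.26 = 25.74
Sum = 61.8
Discretionary bonus: 61.8 + 0 = 61.8
61.8 is ≥ 61 and < 68 → D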